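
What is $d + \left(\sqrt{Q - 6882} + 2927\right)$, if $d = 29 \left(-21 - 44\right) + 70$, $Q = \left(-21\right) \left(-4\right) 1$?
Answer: $1112 + i \sqrt{6798} \approx 1112.0 + 82.45 i$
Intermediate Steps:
$Q = 84$ ($Q = 84 \cdot 1 = 84$)
$d = -1815$ ($d = 29 \left(-21 - 44\right) + 70 = 29 \left(-65\right) + 70 = -1885 + 70 = -1815$)
$d + \left(\sqrt{Q - 6882} + 2927\right) = -1815 + \left(\sqrt{84 - 6882} + 2927\right) = -1815 + \left(\sqrt{-6798} + 2927\right) = -1815 + \left(i \sqrt{6798} + 2927\right) = -1815 + \left(2927 + i \sqrt{6798}\right) = 1112 + i \sqrt{6798}$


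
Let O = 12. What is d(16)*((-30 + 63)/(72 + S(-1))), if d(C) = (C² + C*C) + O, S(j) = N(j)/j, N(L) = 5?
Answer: 17292/67 ≈ 258.09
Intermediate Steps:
S(j) = 5/j
d(C) = 12 + 2*C² (d(C) = (C² + C*C) + 12 = (C² + C²) + 12 = 2*C² + 12 = 12 + 2*C²)
d(16)*((-30 + 63)/(72 + S(-1))) = (12 + 2*16²)*((-30 + 63)/(72 + 5/(-1))) = (12 + 2*256)*(33/(72 + 5*(-1))) = (12 + 512)*(33/(72 - 5)) = 524*(33/67) = 17292/67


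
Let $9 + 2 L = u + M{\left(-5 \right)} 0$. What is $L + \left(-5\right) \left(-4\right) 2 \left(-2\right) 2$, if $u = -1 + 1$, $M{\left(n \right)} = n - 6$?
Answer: $- \frac{329}{2} \approx -164.5$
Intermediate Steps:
$M{\left(n \right)} = -6 + n$ ($M{\left(n \right)} = n - 6 = -6 + n$)
$u = 0$
$L = - \frac{9}{2}$ ($L = - \frac{9}{2} + \frac{0 + \left(-6 - 5\right) 0}{2} = - \frac{9}{2} + \frac{0 - 0}{2} = - \frac{9}{2} + \frac{0 + 0}{2} = - \frac{9}{2} + \frac{1}{2} \cdot 0 = - \frac{9}{2} + 0 = - \frac{9}{2} \approx -4.5$)
$L + \left(-5\right) \left(-4\right) 2 \left(-2\right) 2 = - \frac{9}{2} + \left(-5\right) \left(-4\right) 2 \left(-2\right) 2 = - \frac{9}{2} + 20 \left(-4\right) 2 = - \frac{9}{2} - 160 = - \frac{329}{2}$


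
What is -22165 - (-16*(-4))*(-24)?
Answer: -20629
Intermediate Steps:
-22165 - (-16*(-4))*(-24) = -22165 - 64*(-24) = -22165 - 1*(-1536) = -22165 + 1536 = -20629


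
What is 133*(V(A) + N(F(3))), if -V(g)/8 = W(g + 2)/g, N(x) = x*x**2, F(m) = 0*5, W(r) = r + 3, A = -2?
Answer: 1596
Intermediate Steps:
W(r) = 3 + r
F(m) = 0
N(x) = x**3
V(g) = -8*(5 + g)/g (V(g) = -8*(3 + (g + 2))/g = -8*(3 + (2 + g))/g = -8*(5 + g)/g)
133*(V(A) + N(F(3))) = 133*((-8 - 40/(-2)) + 0**3) = 133*((-8 - 40*(-1/2)) + 0) = 133*((-8 + 20) + 0) = 133*(12 + 0) = 133*12 = 1596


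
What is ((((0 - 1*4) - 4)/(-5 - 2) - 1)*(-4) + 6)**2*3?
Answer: 4332/49 ≈ 88.408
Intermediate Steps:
((((0 - 1*4) - 4)/(-5 - 2) - 1)*(-4) + 6)**2*3 = ((((0 - 4) - 4)/(-7) - 1)*(-4) + 6)**2*3 = (((-4 - 4)*(-1/7) - 1)*(-4) + 6)**2*3 = ((-8*(-1/7) - 1)*(-4) + 6)**2*3 = ((8/7 - 1)*(-4) + 6)**2*3 = ((1/7)*(-4) + 6)**2*3 = (-4/7 + 6)**2*3 = (38/7)**2*3 = (1444/49)*3 = 4332/49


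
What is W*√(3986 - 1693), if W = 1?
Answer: √2293 ≈ 47.885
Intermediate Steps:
W*√(3986 - 1693) = 1*√(3986 - 1693) = 1*√2293 = √2293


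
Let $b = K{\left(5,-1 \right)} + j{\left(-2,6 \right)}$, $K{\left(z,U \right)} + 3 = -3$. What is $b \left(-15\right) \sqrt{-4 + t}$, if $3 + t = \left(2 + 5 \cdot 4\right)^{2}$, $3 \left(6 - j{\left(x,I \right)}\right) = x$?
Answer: $- 30 \sqrt{53} \approx -218.4$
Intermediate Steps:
$K{\left(z,U \right)} = -6$ ($K{\left(z,U \right)} = -3 - 3 = -6$)
$j{\left(x,I \right)} = 6 - \frac{x}{3}$
$t = 481$ ($t = -3 + \left(2 + 5 \cdot 4\right)^{2} = -3 + \left(2 + 20\right)^{2} = -3 + 22^{2} = -3 + 484 = 481$)
$b = \frac{2}{3}$ ($b = -6 + \left(6 - - \frac{2}{3}\right) = -6 + \left(6 + \frac{2}{3}\right) = -6 + \frac{20}{3} = \frac{2}{3} \approx 0.66667$)
$b \left(-15\right) \sqrt{-4 + t} = \frac{2}{3} \left(-15\right) \sqrt{-4 + 481} = - 10 \sqrt{477} = - 10 \cdot 3 \sqrt{53} = - 30 \sqrt{53}$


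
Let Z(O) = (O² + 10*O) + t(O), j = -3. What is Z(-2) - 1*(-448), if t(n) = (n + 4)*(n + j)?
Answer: 422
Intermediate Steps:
t(n) = (-3 + n)*(4 + n) (t(n) = (n + 4)*(n - 3) = (4 + n)*(-3 + n) = (-3 + n)*(4 + n))
Z(O) = -12 + 2*O² + 11*O (Z(O) = (O² + 10*O) + (-12 + O + O²) = -12 + 2*O² + 11*O)
Z(-2) - 1*(-448) = (-12 + 2*(-2)² + 11*(-2)) - 1*(-448) = (-12 + 2*4 - 22) + 448 = (-12 + 8 - 22) + 448 = -26 + 448 = 422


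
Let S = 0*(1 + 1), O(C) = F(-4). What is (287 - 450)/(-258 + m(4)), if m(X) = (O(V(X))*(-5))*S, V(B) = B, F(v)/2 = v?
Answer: 163/258 ≈ 0.63178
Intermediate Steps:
F(v) = 2*v
O(C) = -8 (O(C) = 2*(-4) = -8)
S = 0 (S = 0*2 = 0)
m(X) = 0 (m(X) = -8*(-5)*0 = 40*0 = 0)
(287 - 450)/(-258 + m(4)) = (287 - 450)/(-258 + 0) = -163/(-258) = -163*(-1/258) = 163/258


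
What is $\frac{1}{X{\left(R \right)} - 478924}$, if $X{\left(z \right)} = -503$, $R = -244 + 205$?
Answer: $- \frac{1}{479427} \approx -2.0858 \cdot 10^{-6}$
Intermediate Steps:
$R = -39$
$\frac{1}{X{\left(R \right)} - 478924} = \frac{1}{-503 - 478924} = \frac{1}{-479427} = - \frac{1}{479427}$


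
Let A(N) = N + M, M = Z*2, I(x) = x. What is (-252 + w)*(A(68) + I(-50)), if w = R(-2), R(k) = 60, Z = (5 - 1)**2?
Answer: -9600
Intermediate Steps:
Z = 16 (Z = 4**2 = 16)
w = 60
M = 32 (M = 16*2 = 32)
A(N) = 32 + N (A(N) = N + 32 = 32 + N)
(-252 + w)*(A(68) + I(-50)) = (-252 + 60)*((32 + 68) - 50) = -192*(100 - 50) = -192*50 = -9600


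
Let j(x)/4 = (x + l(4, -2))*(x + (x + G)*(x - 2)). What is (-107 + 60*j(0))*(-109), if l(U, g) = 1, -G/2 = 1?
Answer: -92977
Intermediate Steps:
G = -2 (G = -2*1 = -2)
j(x) = 4*(1 + x)*(x + (-2 + x)²) (j(x) = 4*((x + 1)*(x + (x - 2)*(x - 2))) = 4*((1 + x)*(x + (-2 + x)*(-2 + x))) = 4*((1 + x)*(x + (-2 + x)²)) = 4*(1 + x)*(x + (-2 + x)²))
(-107 + 60*j(0))*(-109) = (-107 + 60*(16 - 8*0² + 4*0 + 4*0³))*(-109) = (-107 + 60*(16 - 8*0 + 0 + 4*0))*(-109) = (-107 + 60*(16 + 0 + 0 + 0))*(-109) = (-107 + 60*16)*(-109) = (-107 + 960)*(-109) = 853*(-109) = -92977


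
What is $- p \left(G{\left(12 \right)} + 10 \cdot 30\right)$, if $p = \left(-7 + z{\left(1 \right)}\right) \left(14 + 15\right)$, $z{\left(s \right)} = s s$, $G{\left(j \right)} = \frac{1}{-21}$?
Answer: $\frac{365342}{7} \approx 52192.0$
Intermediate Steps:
$G{\left(j \right)} = - \frac{1}{21}$
$z{\left(s \right)} = s^{2}$
$p = -174$ ($p = \left(-7 + 1^{2}\right) \left(14 + 15\right) = \left(-7 + 1\right) 29 = \left(-6\right) 29 = -174$)
$- p \left(G{\left(12 \right)} + 10 \cdot 30\right) = \left(-1\right) \left(-174\right) \left(- \frac{1}{21} + 10 \cdot 30\right) = 174 \left(- \frac{1}{21} + 300\right) = 174 \cdot \frac{6299}{21} = \frac{365342}{7}$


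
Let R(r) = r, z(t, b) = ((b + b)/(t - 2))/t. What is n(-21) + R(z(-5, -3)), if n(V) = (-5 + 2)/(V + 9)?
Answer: 11/140 ≈ 0.078571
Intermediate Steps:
n(V) = -3/(9 + V)
z(t, b) = 2*b/(t*(-2 + t)) (z(t, b) = ((2*b)/(-2 + t))/t = (2*b/(-2 + t))/t = 2*b/(t*(-2 + t)))
n(-21) + R(z(-5, -3)) = -3/(9 - 21) + 2*(-3)/(-5*(-2 - 5)) = -3/(-12) + 2*(-3)*(-⅕)/(-7) = -3*(-1/12) + 2*(-3)*(-⅕)*(-⅐) = ¼ - 6/35 = 11/140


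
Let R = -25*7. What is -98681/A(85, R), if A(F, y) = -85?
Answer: 98681/85 ≈ 1161.0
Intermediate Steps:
R = -175
-98681/A(85, R) = -98681/(-85) = -98681*(-1/85) = 98681/85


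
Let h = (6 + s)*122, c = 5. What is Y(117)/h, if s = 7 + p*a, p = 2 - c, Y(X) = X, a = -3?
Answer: 117/2684 ≈ 0.043592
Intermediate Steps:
p = -3 (p = 2 - 1*5 = 2 - 5 = -3)
s = 16 (s = 7 - 3*(-3) = 7 + 9 = 16)
h = 2684 (h = (6 + 16)*122 = 22*122 = 2684)
Y(117)/h = 117/2684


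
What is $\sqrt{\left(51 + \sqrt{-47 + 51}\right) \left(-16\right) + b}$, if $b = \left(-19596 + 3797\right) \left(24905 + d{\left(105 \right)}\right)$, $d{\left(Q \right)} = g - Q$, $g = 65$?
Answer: $i \sqrt{392842983} \approx 19820.0 i$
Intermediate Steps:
$d{\left(Q \right)} = 65 - Q$
$b = -392842135$ ($b = \left(-19596 + 3797\right) \left(24905 + \left(65 - 105\right)\right) = - 15799 \left(24905 + \left(65 - 105\right)\right) = - 15799 \left(24905 - 40\right) = \left(-15799\right) 24865 = -392842135$)
$\sqrt{\left(51 + \sqrt{-47 + 51}\right) \left(-16\right) + b} = \sqrt{\left(51 + \sqrt{-47 + 51}\right) \left(-16\right) - 392842135} = \sqrt{\left(51 + \sqrt{4}\right) \left(-16\right) - 392842135} = \sqrt{\left(51 + 2\right) \left(-16\right) - 392842135} = \sqrt{53 \left(-16\right) - 392842135} = \sqrt{-848 - 392842135} = \sqrt{-392842983} = i \sqrt{392842983}$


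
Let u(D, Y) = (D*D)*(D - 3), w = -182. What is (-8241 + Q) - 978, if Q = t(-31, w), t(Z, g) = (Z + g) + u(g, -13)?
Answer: -6137372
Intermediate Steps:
u(D, Y) = D²*(-3 + D)
t(Z, g) = Z + g + g²*(-3 + g) (t(Z, g) = (Z + g) + g²*(-3 + g) = Z + g + g²*(-3 + g))
Q = -6128153 (Q = -31 - 182 + (-182)²*(-3 - 182) = -31 - 182 + 33124*(-185) = -31 - 182 - 6127940 = -6128153)
(-8241 + Q) - 978 = (-8241 - 6128153) - 978 = -6136394 - 978 = -6137372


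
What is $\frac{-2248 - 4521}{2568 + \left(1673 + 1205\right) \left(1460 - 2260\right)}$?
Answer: $\frac{6769}{2299832} \approx 0.0029433$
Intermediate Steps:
$\frac{-2248 - 4521}{2568 + \left(1673 + 1205\right) \left(1460 - 2260\right)} = - \frac{6769}{2568 + 2878 \left(-800\right)} = - \frac{6769}{2568 - 2302400} = - \frac{6769}{-2299832} = \left(-6769\right) \left(- \frac{1}{2299832}\right) = \frac{6769}{2299832}$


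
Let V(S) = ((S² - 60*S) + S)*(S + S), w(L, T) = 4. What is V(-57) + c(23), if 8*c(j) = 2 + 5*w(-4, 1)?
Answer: -3015061/4 ≈ -7.5377e+5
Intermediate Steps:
V(S) = 2*S*(S² - 59*S) (V(S) = (S² - 59*S)*(2*S) = 2*S*(S² - 59*S))
c(j) = 11/4 (c(j) = (2 + 5*4)/8 = (2 + 20)/8 = (⅛)*22 = 11/4)
V(-57) + c(23) = 2*(-57)²*(-59 - 57) + 11/4 = 2*3249*(-116) + 11/4 = -753768 + 11/4 = -3015061/4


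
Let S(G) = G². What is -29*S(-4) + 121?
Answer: -343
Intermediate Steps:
-29*S(-4) + 121 = -29*(-4)² + 121 = -29*16 + 121 = -464 + 121 = -343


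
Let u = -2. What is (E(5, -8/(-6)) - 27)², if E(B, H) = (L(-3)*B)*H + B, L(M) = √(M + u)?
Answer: 2356/9 - 880*I*√5/3 ≈ 261.78 - 655.91*I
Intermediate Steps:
L(M) = √(-2 + M) (L(M) = √(M - 2) = √(-2 + M))
E(B, H) = B + I*B*H*√5 (E(B, H) = (√(-2 - 3)*B)*H + B = (√(-5)*B)*H + B = ((I*√5)*B)*H + B = (I*B*√5)*H + B = I*B*H*√5 + B = B + I*B*H*√5)
(E(5, -8/(-6)) - 27)² = (5*(1 + I*(-8/(-6))*√5) - 27)² = (5*(1 + I*(-8*(-⅙))*√5) - 27)² = (5*(1 + I*(4/3)*√5) - 27)² = (5*(1 + 4*I*√5/3) - 27)² = ((5 + 20*I*√5/3) - 27)² = (-22 + 20*I*√5/3)²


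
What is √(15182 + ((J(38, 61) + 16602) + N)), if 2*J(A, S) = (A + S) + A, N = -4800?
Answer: √108210/2 ≈ 164.48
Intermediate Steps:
J(A, S) = A + S/2 (J(A, S) = ((A + S) + A)/2 = (S + 2*A)/2 = A + S/2)
√(15182 + ((J(38, 61) + 16602) + N)) = √(15182 + (((38 + (½)*61) + 16602) - 4800)) = √(15182 + (((38 + 61/2) + 16602) - 4800)) = √(15182 + ((137/2 + 16602) - 4800)) = √(15182 + (33341/2 - 4800)) = √(15182 + 23741/2) = √(54105/2) = √108210/2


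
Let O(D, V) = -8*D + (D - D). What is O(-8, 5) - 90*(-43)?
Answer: 3934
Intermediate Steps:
O(D, V) = -8*D (O(D, V) = -8*D + 0 = -8*D)
O(-8, 5) - 90*(-43) = -8*(-8) - 90*(-43) = 64 + 3870 = 3934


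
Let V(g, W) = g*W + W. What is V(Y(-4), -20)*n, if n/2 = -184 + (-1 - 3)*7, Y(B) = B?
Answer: -25440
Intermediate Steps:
V(g, W) = W + W*g (V(g, W) = W*g + W = W + W*g)
n = -424 (n = 2*(-184 + (-1 - 3)*7) = 2*(-184 - 4*7) = 2*(-184 - 28) = 2*(-212) = -424)
V(Y(-4), -20)*n = -20*(1 - 4)*(-424) = -20*(-3)*(-424) = 60*(-424) = -25440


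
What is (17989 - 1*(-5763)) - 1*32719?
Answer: -8967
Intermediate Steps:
(17989 - 1*(-5763)) - 1*32719 = (17989 + 5763) - 32719 = 23752 - 32719 = -8967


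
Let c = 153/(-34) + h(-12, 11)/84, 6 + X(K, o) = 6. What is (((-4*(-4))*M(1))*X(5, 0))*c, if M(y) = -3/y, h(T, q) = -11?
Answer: 0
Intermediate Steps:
X(K, o) = 0 (X(K, o) = -6 + 6 = 0)
c = -389/84 (c = 153/(-34) - 11/84 = 153*(-1/34) - 11*1/84 = -9/2 - 11/84 = -389/84 ≈ -4.6310)
(((-4*(-4))*M(1))*X(5, 0))*c = (((-4*(-4))*(-3/1))*0)*(-389/84) = ((16*(-3*1))*0)*(-389/84) = ((16*(-3))*0)*(-389/84) = -48*0*(-389/84) = 0*(-389/84) = 0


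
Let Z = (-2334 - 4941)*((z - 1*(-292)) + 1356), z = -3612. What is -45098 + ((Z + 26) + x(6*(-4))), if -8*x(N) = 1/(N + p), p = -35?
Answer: 6722709217/472 ≈ 1.4243e+7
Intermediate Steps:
x(N) = -1/(8*(-35 + N)) (x(N) = -1/(8*(N - 35)) = -1/(8*(-35 + N)))
Z = 14288100 (Z = (-2334 - 4941)*((-3612 - 1*(-292)) + 1356) = -7275*((-3612 + 292) + 1356) = -7275*(-3320 + 1356) = -7275*(-1964) = 14288100)
-45098 + ((Z + 26) + x(6*(-4))) = -45098 + ((14288100 + 26) - 1/(-280 + 8*(6*(-4)))) = -45098 + (14288126 - 1/(-280 + 8*(-24))) = -45098 + (14288126 - 1/(-280 - 192)) = -45098 + (14288126 - 1/(-472)) = -45098 + (14288126 - 1*(-1/472)) = -45098 + (14288126 + 1/472) = -45098 + 6743995473/472 = 6722709217/472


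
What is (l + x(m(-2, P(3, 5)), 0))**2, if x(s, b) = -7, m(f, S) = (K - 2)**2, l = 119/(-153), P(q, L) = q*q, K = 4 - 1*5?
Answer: 4900/81 ≈ 60.494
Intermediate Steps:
K = -1 (K = 4 - 5 = -1)
P(q, L) = q**2
l = -7/9 (l = 119*(-1/153) = -7/9 ≈ -0.77778)
m(f, S) = 9 (m(f, S) = (-1 - 2)**2 = (-3)**2 = 9)
(l + x(m(-2, P(3, 5)), 0))**2 = (-7/9 - 7)**2 = (-70/9)**2 = 4900/81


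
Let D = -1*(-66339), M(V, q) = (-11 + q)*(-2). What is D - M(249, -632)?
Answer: 65053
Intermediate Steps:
M(V, q) = 22 - 2*q
D = 66339
D - M(249, -632) = 66339 - (22 - 2*(-632)) = 66339 - (22 + 1264) = 66339 - 1*1286 = 66339 - 1286 = 65053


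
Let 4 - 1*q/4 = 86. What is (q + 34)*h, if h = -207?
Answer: 60858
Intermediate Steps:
q = -328 (q = 16 - 4*86 = 16 - 344 = -328)
(q + 34)*h = (-328 + 34)*(-207) = -294*(-207) = 60858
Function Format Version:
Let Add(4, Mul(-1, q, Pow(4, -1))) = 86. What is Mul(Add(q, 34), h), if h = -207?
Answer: 60858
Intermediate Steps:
q = -328 (q = Add(16, Mul(-4, 86)) = Add(16, -344) = -328)
Mul(Add(q, 34), h) = Mul(Add(-328, 34), -207) = Mul(-294, -207) = 60858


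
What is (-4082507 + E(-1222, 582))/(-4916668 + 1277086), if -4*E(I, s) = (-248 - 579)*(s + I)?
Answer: 4214827/3639582 ≈ 1.1581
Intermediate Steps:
E(I, s) = 827*I/4 + 827*s/4 (E(I, s) = -(-248 - 579)*(s + I)/4 = -(-827)*(I + s)/4 = -(-827*I - 827*s)/4 = 827*I/4 + 827*s/4)
(-4082507 + E(-1222, 582))/(-4916668 + 1277086) = (-4082507 + ((827/4)*(-1222) + (827/4)*582))/(-4916668 + 1277086) = (-4082507 + (-505297/2 + 240657/2))/(-3639582) = (-4082507 - 132320)*(-1/3639582) = -4214827*(-1/3639582) = 4214827/3639582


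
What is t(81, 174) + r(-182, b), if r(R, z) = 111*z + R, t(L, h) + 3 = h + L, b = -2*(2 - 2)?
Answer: 70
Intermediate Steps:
b = 0 (b = -2*0 = 0)
t(L, h) = -3 + L + h (t(L, h) = -3 + (h + L) = -3 + (L + h) = -3 + L + h)
r(R, z) = R + 111*z
t(81, 174) + r(-182, b) = (-3 + 81 + 174) + (-182 + 111*0) = 252 + (-182 + 0) = 252 - 182 = 70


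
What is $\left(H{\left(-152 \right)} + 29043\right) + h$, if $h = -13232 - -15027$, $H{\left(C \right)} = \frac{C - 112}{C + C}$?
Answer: $\frac{1171877}{38} \approx 30839.0$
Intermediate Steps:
$H{\left(C \right)} = \frac{-112 + C}{2 C}$
$h = 1795$ ($h = -13232 + 15027 = 1795$)
$\left(H{\left(-152 \right)} + 29043\right) + h = \left(\frac{-112 - 152}{2 \left(-152\right)} + 29043\right) + 1795 = \left(\frac{1}{2} \left(- \frac{1}{152}\right) \left(-264\right) + 29043\right) + 1795 = \left(\frac{33}{38} + 29043\right) + 1795 = \frac{1103667}{38} + 1795 = \frac{1171877}{38}$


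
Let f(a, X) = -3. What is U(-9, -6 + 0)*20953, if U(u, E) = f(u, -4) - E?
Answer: 62859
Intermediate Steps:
U(u, E) = -3 - E
U(-9, -6 + 0)*20953 = (-3 - (-6 + 0))*20953 = (-3 - 1*(-6))*20953 = (-3 + 6)*20953 = 3*20953 = 62859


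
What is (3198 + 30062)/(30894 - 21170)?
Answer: 8315/2431 ≈ 3.4204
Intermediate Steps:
(3198 + 30062)/(30894 - 21170) = 33260/9724 = 33260*(1/9724) = 8315/2431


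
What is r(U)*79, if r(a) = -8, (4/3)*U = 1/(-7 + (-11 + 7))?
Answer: -632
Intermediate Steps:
U = -3/44 (U = 3/(4*(-7 + (-11 + 7))) = 3/(4*(-7 - 4)) = (¾)/(-11) = (¾)*(-1/11) = -3/44 ≈ -0.068182)
r(U)*79 = -8*79 = -632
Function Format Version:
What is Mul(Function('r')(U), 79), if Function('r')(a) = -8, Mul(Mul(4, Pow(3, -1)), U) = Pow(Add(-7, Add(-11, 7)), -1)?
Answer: -632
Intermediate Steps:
U = Rational(-3, 44) (U = Mul(Rational(3, 4), Pow(Add(-7, Add(-11, 7)), -1)) = Mul(Rational(3, 4), Pow(Add(-7, -4), -1)) = Mul(Rational(3, 4), Pow(-11, -1)) = Mul(Rational(3, 4), Rational(-1, 11)) = Rational(-3, 44) ≈ -0.068182)
Mul(Function('r')(U), 79) = Mul(-8, 79) = -632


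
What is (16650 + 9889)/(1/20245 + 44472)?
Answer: 537282055/900335641 ≈ 0.59676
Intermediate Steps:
(16650 + 9889)/(1/20245 + 44472) = 26539/(1/20245 + 44472) = 26539/(900335641/20245) = 26539*(20245/900335641) = 537282055/900335641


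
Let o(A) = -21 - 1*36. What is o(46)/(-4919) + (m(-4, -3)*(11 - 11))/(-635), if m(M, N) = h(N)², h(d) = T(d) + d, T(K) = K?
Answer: 57/4919 ≈ 0.011588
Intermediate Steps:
o(A) = -57 (o(A) = -21 - 36 = -57)
h(d) = 2*d (h(d) = d + d = 2*d)
m(M, N) = 4*N² (m(M, N) = (2*N)² = 4*N²)
o(46)/(-4919) + (m(-4, -3)*(11 - 11))/(-635) = -57/(-4919) + ((4*(-3)²)*(11 - 11))/(-635) = -57*(-1/4919) + ((4*9)*0)*(-1/635) = 57/4919 + (36*0)*(-1/635) = 57/4919 + 0*(-1/635) = 57/4919 + 0 = 57/4919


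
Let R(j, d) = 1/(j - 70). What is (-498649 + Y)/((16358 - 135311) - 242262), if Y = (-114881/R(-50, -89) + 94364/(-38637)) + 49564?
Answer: -515287472131/13956263955 ≈ -36.922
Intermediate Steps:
R(j, d) = 1/(-70 + j)
Y = 534553773544/38637 (Y = (-114881/(1/(-70 - 50)) + 94364/(-38637)) + 49564 = (-114881/(1/(-120)) + 94364*(-1/38637)) + 49564 = (-114881/(-1/120) - 94364/38637) + 49564 = (-114881*(-120) - 94364/38637) + 49564 = (13785720 - 94364/38637) + 49564 = 532638769276/38637 + 49564 = 534553773544/38637 ≈ 1.3835e+7)
(-498649 + Y)/((16358 - 135311) - 242262) = (-498649 + 534553773544/38637)/((16358 - 135311) - 242262) = 515287472131/(38637*(-118953 - 242262)) = (515287472131/38637)/(-361215) = (515287472131/38637)*(-1/361215) = -515287472131/13956263955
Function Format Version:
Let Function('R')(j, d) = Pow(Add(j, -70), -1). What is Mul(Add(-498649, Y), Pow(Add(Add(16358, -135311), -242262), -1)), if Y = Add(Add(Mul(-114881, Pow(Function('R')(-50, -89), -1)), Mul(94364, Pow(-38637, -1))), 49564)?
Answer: Rational(-515287472131, 13956263955) ≈ -36.922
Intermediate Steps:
Function('R')(j, d) = Pow(Add(-70, j), -1)
Y = Rational(534553773544, 38637) (Y = Add(Add(Mul(-114881, Pow(Pow(Add(-70, -50), -1), -1)), Mul(94364, Pow(-38637, -1))), 49564) = Add(Add(Mul(-114881, Pow(Pow(-120, -1), -1)), Mul(94364, Rational(-1, 38637))), 49564) = Add(Add(Mul(-114881, Pow(Rational(-1, 120), -1)), Rational(-94364, 38637)), 49564) = Add(Add(Mul(-114881, -120), Rational(-94364, 38637)), 49564) = Add(Add(13785720, Rational(-94364, 38637)), 49564) = Add(Rational(532638769276, 38637), 49564) = Rational(534553773544, 38637) ≈ 1.3835e+7)
Mul(Add(-498649, Y), Pow(Add(Add(16358, -135311), -242262), -1)) = Mul(Add(-498649, Rational(534553773544, 38637)), Pow(Add(Add(16358, -135311), -242262), -1)) = Mul(Rational(515287472131, 38637), Pow(Add(-118953, -242262), -1)) = Mul(Rational(515287472131, 38637), Pow(-361215, -1)) = Mul(Rational(515287472131, 38637), Rational(-1, 361215)) = Rational(-515287472131, 13956263955)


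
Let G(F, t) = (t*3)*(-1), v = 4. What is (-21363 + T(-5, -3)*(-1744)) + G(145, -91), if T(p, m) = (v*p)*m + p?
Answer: -117010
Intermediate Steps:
T(p, m) = p + 4*m*p (T(p, m) = (4*p)*m + p = 4*m*p + p = p + 4*m*p)
G(F, t) = -3*t (G(F, t) = (3*t)*(-1) = -3*t)
(-21363 + T(-5, -3)*(-1744)) + G(145, -91) = (-21363 - 5*(1 + 4*(-3))*(-1744)) - 3*(-91) = (-21363 - 5*(1 - 12)*(-1744)) + 273 = (-21363 - 5*(-11)*(-1744)) + 273 = (-21363 + 55*(-1744)) + 273 = (-21363 - 95920) + 273 = -117283 + 273 = -117010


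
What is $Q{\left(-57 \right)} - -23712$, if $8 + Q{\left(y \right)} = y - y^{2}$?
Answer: $20398$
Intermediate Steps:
$Q{\left(y \right)} = -8 + y - y^{2}$ ($Q{\left(y \right)} = -8 - \left(y^{2} - y\right) = -8 + y - y^{2}$)
$Q{\left(-57 \right)} - -23712 = \left(-8 - 57 - \left(-57\right)^{2}\right) - -23712 = \left(-8 - 57 - 3249\right) + 23712 = -3314 + 23712 = 20398$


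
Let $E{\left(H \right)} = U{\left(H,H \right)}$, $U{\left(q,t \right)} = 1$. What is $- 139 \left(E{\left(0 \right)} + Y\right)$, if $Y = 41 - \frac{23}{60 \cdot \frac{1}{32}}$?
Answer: $- \frac{61994}{15} \approx -4132.9$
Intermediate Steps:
$E{\left(H \right)} = 1$
$Y = \frac{431}{15}$ ($Y = 41 - \frac{23}{60 \cdot \frac{1}{32}} = 41 - \frac{23}{\frac{15}{8}} = 41 - 23 \cdot \frac{8}{15} = 41 - \frac{184}{15} = \frac{431}{15} \approx 28.733$)
$- 139 \left(E{\left(0 \right)} + Y\right) = - 139 \left(1 + \frac{431}{15}\right) = \left(-139\right) \frac{446}{15} = - \frac{61994}{15}$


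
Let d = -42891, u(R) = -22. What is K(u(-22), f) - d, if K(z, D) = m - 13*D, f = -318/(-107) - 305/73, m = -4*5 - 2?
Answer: 334972232/7811 ≈ 42885.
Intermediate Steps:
m = -22 (m = -20 - 2 = -22)
f = -9421/7811 (f = -318*(-1/107) - 305*1/73 = 318/107 - 305/73 = -9421/7811 ≈ -1.2061)
K(z, D) = -22 - 13*D
K(u(-22), f) - d = (-22 - 13*(-9421/7811)) - 1*(-42891) = (-22 + 122473/7811) + 42891 = -49369/7811 + 42891 = 334972232/7811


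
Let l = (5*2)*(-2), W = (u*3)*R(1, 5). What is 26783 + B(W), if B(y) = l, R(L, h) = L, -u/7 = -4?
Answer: 26763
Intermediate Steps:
u = 28 (u = -7*(-4) = 28)
W = 84 (W = (28*3)*1 = 84*1 = 84)
l = -20 (l = 10*(-2) = -20)
B(y) = -20
26783 + B(W) = 26783 - 20 = 26763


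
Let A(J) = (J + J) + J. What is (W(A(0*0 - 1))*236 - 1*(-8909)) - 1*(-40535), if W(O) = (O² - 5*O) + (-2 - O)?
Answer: 55344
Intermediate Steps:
A(J) = 3*J (A(J) = 2*J + J = 3*J)
W(O) = -2 + O² - 6*O
(W(A(0*0 - 1))*236 - 1*(-8909)) - 1*(-40535) = ((-2 + (3*(0*0 - 1))² - 18*(0*0 - 1))*236 - 1*(-8909)) - 1*(-40535) = ((-2 + (3*(0 - 1))² - 18*(0 - 1))*236 + 8909) + 40535 = ((-2 + (3*(-1))² - 18*(-1))*236 + 8909) + 40535 = ((-2 + (-3)² - 6*(-3))*236 + 8909) + 40535 = ((-2 + 9 + 18)*236 + 8909) + 40535 = (25*236 + 8909) + 40535 = (5900 + 8909) + 40535 = 14809 + 40535 = 55344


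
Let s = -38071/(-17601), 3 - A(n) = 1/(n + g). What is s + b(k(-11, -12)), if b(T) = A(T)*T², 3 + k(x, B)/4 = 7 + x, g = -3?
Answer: 1298303497/545631 ≈ 2379.5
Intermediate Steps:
k(x, B) = 16 + 4*x (k(x, B) = -12 + 4*(7 + x) = -12 + (28 + 4*x) = 16 + 4*x)
A(n) = 3 - 1/(-3 + n) (A(n) = 3 - 1/(n - 3) = 3 - 1/(-3 + n))
b(T) = T²*(-10 + 3*T)/(-3 + T) (b(T) = ((-10 + 3*T)/(-3 + T))*T² = T²*(-10 + 3*T)/(-3 + T))
s = 38071/17601 (s = -38071*(-1/17601) = 38071/17601 ≈ 2.1630)
s + b(k(-11, -12)) = 38071/17601 + (16 + 4*(-11))²*(-10 + 3*(16 + 4*(-11)))/(-3 + (16 + 4*(-11))) = 38071/17601 + (16 - 44)²*(-10 + 3*(16 - 44))/(-3 + (16 - 44)) = 38071/17601 + (-28)²*(-10 + 3*(-28))/(-3 - 28) = 38071/17601 + 784*(-10 - 84)/(-31) = 38071/17601 + 784*(-1/31)*(-94) = 38071/17601 + 73696/31 = 1298303497/545631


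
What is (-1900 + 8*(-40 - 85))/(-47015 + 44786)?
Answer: 2900/2229 ≈ 1.3010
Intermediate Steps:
(-1900 + 8*(-40 - 85))/(-47015 + 44786) = (-1900 + 8*(-125))/(-2229) = (-1900 - 1000)*(-1/2229) = -2900*(-1/2229) = 2900/2229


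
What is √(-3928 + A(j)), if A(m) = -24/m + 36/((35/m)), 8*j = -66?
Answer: I*√583054395/385 ≈ 62.718*I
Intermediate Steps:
j = -33/4 (j = (⅛)*(-66) = -33/4 ≈ -8.2500)
A(m) = -24/m + 36*m/35 (A(m) = -24/m + 36*(m/35) = -24/m + 36*m/35)
√(-3928 + A(j)) = √(-3928 + (-24/(-33/4) + (36/35)*(-33/4))) = √(-3928 + (-24*(-4/33) - 297/35)) = √(-3928 + (32/11 - 297/35)) = √(-3928 - 2147/385) = √(-1514427/385) = I*√583054395/385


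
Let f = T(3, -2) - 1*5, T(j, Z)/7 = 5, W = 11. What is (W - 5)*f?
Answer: 180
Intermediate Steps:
T(j, Z) = 35 (T(j, Z) = 7*5 = 35)
f = 30 (f = 35 - 1*5 = 35 - 5 = 30)
(W - 5)*f = (11 - 5)*30 = 6*30 = 180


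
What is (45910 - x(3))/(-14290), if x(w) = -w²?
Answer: -45919/14290 ≈ -3.2134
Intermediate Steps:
(45910 - x(3))/(-14290) = (45910 - (-1)*3²)/(-14290) = (45910 - (-1)*9)*(-1/14290) = (45910 - 1*(-9))*(-1/14290) = (45910 + 9)*(-1/14290) = 45919*(-1/14290) = -45919/14290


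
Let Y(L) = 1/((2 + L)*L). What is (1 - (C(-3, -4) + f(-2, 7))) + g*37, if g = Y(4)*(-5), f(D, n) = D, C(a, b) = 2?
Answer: -161/24 ≈ -6.7083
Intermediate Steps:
Y(L) = 1/(L*(2 + L))
g = -5/24 (g = (1/(4*(2 + 4)))*(-5) = ((1/4)/6)*(-5) = ((1/4)*(1/6))*(-5) = (1/24)*(-5) = -5/24 ≈ -0.20833)
(1 - (C(-3, -4) + f(-2, 7))) + g*37 = (1 - (2 - 2)) - 5/24*37 = (1 - 1*0) - 185/24 = (1 + 0) - 185/24 = 1 - 185/24 = -161/24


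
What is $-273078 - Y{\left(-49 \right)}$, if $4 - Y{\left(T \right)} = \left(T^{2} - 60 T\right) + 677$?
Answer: $-267064$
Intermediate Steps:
$Y{\left(T \right)} = -673 - T^{2} + 60 T$ ($Y{\left(T \right)} = 4 - \left(\left(T^{2} - 60 T\right) + 677\right) = 4 - \left(677 + T^{2} - 60 T\right) = -673 - T^{2} + 60 T$)
$-273078 - Y{\left(-49 \right)} = -273078 - \left(-673 - \left(-49\right)^{2} + 60 \left(-49\right)\right) = -273078 - \left(-673 - 2401 - 2940\right) = -273078 - -6014 = -273078 + 6014 = -267064$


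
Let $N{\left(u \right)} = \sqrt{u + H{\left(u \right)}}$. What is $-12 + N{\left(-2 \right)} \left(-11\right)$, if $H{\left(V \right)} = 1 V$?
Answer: $-12 - 22 i \approx -12.0 - 22.0 i$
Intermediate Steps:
$H{\left(V \right)} = V$
$N{\left(u \right)} = \sqrt{2} \sqrt{u}$ ($N{\left(u \right)} = \sqrt{u + u} = \sqrt{2 u} = \sqrt{2} \sqrt{u}$)
$-12 + N{\left(-2 \right)} \left(-11\right) = -12 + \sqrt{2} \sqrt{-2} \left(-11\right) = -12 + \sqrt{2} i \sqrt{2} \left(-11\right) = -12 + 2 i \left(-11\right) = -12 - 22 i$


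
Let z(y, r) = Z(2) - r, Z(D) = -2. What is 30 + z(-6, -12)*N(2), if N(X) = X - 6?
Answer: -10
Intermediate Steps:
N(X) = -6 + X
z(y, r) = -2 - r
30 + z(-6, -12)*N(2) = 30 + (-2 - 1*(-12))*(-6 + 2) = 30 + (-2 + 12)*(-4) = 30 + 10*(-4) = 30 - 40 = -10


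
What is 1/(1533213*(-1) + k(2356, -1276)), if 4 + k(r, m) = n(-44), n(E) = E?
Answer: -1/1533261 ≈ -6.5221e-7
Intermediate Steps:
k(r, m) = -48 (k(r, m) = -4 - 44 = -48)
1/(1533213*(-1) + k(2356, -1276)) = 1/(1533213*(-1) - 48) = 1/(-1533213 - 48) = 1/(-1533261) = -1/1533261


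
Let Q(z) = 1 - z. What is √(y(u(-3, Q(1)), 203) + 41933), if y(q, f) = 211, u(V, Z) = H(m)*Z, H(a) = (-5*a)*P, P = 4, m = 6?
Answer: 4*√2634 ≈ 205.29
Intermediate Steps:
H(a) = -20*a (H(a) = -5*a*4 = -20*a)
u(V, Z) = -120*Z (u(V, Z) = (-20*6)*Z = -120*Z)
√(y(u(-3, Q(1)), 203) + 41933) = √(211 + 41933) = √42144 = 4*√2634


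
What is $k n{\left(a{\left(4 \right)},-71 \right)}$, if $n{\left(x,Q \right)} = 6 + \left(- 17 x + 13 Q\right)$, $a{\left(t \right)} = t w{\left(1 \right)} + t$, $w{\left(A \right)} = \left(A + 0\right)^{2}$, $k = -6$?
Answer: $6318$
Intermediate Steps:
$w{\left(A \right)} = A^{2}$
$a{\left(t \right)} = 2 t$ ($a{\left(t \right)} = t 1^{2} + t = t 1 + t = t + t = 2 t$)
$n{\left(x,Q \right)} = 6 - 17 x + 13 Q$
$k n{\left(a{\left(4 \right)},-71 \right)} = - 6 \left(6 - 17 \cdot 2 \cdot 4 + 13 \left(-71\right)\right) = - 6 \left(6 - 136 - 923\right) = \left(-6\right) \left(-1053\right) = 6318$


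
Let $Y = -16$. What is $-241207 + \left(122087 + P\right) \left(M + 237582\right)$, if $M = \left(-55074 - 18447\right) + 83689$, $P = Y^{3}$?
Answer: $29232029043$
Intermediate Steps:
$P = -4096$ ($P = \left(-16\right)^{3} = -4096$)
$M = 10168$ ($M = -73521 + 83689 = 10168$)
$-241207 + \left(122087 + P\right) \left(M + 237582\right) = -241207 + \left(122087 - 4096\right) \left(10168 + 237582\right) = -241207 + 117991 \cdot 247750 = -241207 + 29232270250 = 29232029043$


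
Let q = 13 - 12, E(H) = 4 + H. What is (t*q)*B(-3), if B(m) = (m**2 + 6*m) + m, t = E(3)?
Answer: -84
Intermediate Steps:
t = 7 (t = 4 + 3 = 7)
q = 1
B(m) = m**2 + 7*m
(t*q)*B(-3) = (7*1)*(-3*(7 - 3)) = 7*(-3*4) = 7*(-12) = -84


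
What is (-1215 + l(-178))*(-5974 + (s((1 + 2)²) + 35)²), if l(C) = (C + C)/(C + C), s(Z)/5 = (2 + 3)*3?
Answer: -7436964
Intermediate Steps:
s(Z) = 75 (s(Z) = 5*((2 + 3)*3) = 5*(5*3) = 5*15 = 75)
l(C) = 1 (l(C) = (2*C)/((2*C)) = (2*C)*(1/(2*C)) = 1)
(-1215 + l(-178))*(-5974 + (s((1 + 2)²) + 35)²) = (-1215 + 1)*(-5974 + (75 + 35)²) = -1214*(-5974 + 110²) = -1214*(-5974 + 12100) = -1214*6126 = -7436964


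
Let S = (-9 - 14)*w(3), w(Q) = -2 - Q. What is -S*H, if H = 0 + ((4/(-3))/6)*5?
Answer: 1150/9 ≈ 127.78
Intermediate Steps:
S = 115 (S = (-9 - 14)*(-2 - 1*3) = -23*(-2 - 3) = -23*(-5) = 115)
H = -10/9 (H = 0 + ((4*(-1/3))*(1/6))*5 = 0 - 4/3*1/6*5 = 0 - 2/9*5 = 0 - 10/9 = -10/9 ≈ -1.1111)
-S*H = -115*(-10)/9 = -1*(-1150/9) = 1150/9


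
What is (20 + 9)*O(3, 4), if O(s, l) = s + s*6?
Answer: 609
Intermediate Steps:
O(s, l) = 7*s (O(s, l) = s + 6*s = 7*s)
(20 + 9)*O(3, 4) = (20 + 9)*(7*3) = 29*21 = 609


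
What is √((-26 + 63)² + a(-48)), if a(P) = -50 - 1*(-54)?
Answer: √1373 ≈ 37.054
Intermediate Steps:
a(P) = 4 (a(P) = -50 + 54 = 4)
√((-26 + 63)² + a(-48)) = √((-26 + 63)² + 4) = √(37² + 4) = √(1369 + 4) = √1373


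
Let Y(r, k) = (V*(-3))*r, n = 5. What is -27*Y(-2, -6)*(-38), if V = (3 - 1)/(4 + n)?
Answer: 1368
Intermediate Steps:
V = 2/9 (V = (3 - 1)/(4 + 5) = 2/9 ≈ 0.22222)
Y(r, k) = -2*r/3 (Y(r, k) = ((2/9)*(-3))*r = -2*r/3)
-27*Y(-2, -6)*(-38) = -(-18)*(-2)*(-38) = -27*4/3*(-38) = -36*(-38) = 1368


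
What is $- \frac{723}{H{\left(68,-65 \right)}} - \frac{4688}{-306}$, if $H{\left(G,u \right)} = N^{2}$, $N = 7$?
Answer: $\frac{4237}{7497} \approx 0.56516$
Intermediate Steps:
$H{\left(G,u \right)} = 49$ ($H{\left(G,u \right)} = 7^{2} = 49$)
$- \frac{723}{H{\left(68,-65 \right)}} - \frac{4688}{-306} = - \frac{723}{49} - \frac{4688}{-306} = \left(-723\right) \frac{1}{49} - - \frac{2344}{153} = - \frac{723}{49} + \frac{2344}{153} = \frac{4237}{7497}$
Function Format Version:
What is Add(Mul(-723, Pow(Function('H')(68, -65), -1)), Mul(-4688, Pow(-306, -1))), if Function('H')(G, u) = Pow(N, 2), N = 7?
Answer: Rational(4237, 7497) ≈ 0.56516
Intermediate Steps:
Function('H')(G, u) = 49 (Function('H')(G, u) = Pow(7, 2) = 49)
Add(Mul(-723, Pow(Function('H')(68, -65), -1)), Mul(-4688, Pow(-306, -1))) = Add(Mul(-723, Pow(49, -1)), Mul(-4688, Pow(-306, -1))) = Add(Mul(-723, Rational(1, 49)), Mul(-4688, Rational(-1, 306))) = Add(Rational(-723, 49), Rational(2344, 153)) = Rational(4237, 7497)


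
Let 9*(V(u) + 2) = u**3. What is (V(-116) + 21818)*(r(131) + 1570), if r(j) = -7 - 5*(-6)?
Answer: -241525704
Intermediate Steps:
r(j) = 23 (r(j) = -7 + 30 = 23)
V(u) = -2 + u**3/9
(V(-116) + 21818)*(r(131) + 1570) = ((-2 + (1/9)*(-116)**3) + 21818)*(23 + 1570) = ((-2 + (1/9)*(-1560896)) + 21818)*1593 = ((-2 - 1560896/9) + 21818)*1593 = (-1560914/9 + 21818)*1593 = -1364552/9*1593 = -241525704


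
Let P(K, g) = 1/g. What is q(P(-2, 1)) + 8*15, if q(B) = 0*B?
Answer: 120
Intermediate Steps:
q(B) = 0
q(P(-2, 1)) + 8*15 = 0 + 8*15 = 0 + 120 = 120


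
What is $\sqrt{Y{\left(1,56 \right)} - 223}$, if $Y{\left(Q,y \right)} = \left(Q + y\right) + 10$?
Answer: $2 i \sqrt{39} \approx 12.49 i$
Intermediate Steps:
$Y{\left(Q,y \right)} = 10 + Q + y$
$\sqrt{Y{\left(1,56 \right)} - 223} = \sqrt{\left(10 + 1 + 56\right) - 223} = \sqrt{67 - 223} = \sqrt{-156} = 2 i \sqrt{39}$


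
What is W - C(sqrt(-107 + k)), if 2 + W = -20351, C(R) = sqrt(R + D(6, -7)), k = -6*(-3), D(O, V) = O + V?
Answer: -20353 - sqrt(-1 + I*sqrt(89)) ≈ -20355.0 - 2.2899*I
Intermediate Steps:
k = 18
C(R) = sqrt(-1 + R) (C(R) = sqrt(R + (6 - 7)) = sqrt(R - 1) = sqrt(-1 + R))
W = -20353 (W = -2 - 20351 = -20353)
W - C(sqrt(-107 + k)) = -20353 - sqrt(-1 + sqrt(-107 + 18)) = -20353 - sqrt(-1 + sqrt(-89)) = -20353 - sqrt(-1 + I*sqrt(89))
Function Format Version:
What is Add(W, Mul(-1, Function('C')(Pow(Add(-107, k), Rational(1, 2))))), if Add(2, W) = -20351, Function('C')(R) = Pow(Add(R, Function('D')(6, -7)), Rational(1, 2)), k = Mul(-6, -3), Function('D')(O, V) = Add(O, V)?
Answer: Add(-20353, Mul(-1, Pow(Add(-1, Mul(I, Pow(89, Rational(1, 2)))), Rational(1, 2)))) ≈ Add(-20355., Mul(-2.2899, I))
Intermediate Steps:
k = 18
Function('C')(R) = Pow(Add(-1, R), Rational(1, 2)) (Function('C')(R) = Pow(Add(R, Add(6, -7)), Rational(1, 2)) = Pow(Add(R, -1), Rational(1, 2)) = Pow(Add(-1, R), Rational(1, 2)))
W = -20353 (W = Add(-2, -20351) = -20353)
Add(W, Mul(-1, Function('C')(Pow(Add(-107, k), Rational(1, 2))))) = Add(-20353, Mul(-1, Pow(Add(-1, Pow(Add(-107, 18), Rational(1, 2))), Rational(1, 2)))) = Add(-20353, Mul(-1, Pow(Add(-1, Pow(-89, Rational(1, 2))), Rational(1, 2)))) = Add(-20353, Mul(-1, Pow(Add(-1, Mul(I, Pow(89, Rational(1, 2)))), Rational(1, 2))))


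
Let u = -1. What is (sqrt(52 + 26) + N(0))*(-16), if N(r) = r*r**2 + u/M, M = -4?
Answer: -4 - 16*sqrt(78) ≈ -145.31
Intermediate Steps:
N(r) = 1/4 + r**3 (N(r) = r*r**2 - 1/(-4) = r**3 - 1/4*(-1) = r**3 + 1/4 = 1/4 + r**3)
(sqrt(52 + 26) + N(0))*(-16) = (sqrt(52 + 26) + (1/4 + 0**3))*(-16) = (sqrt(78) + (1/4 + 0))*(-16) = (sqrt(78) + 1/4)*(-16) = (1/4 + sqrt(78))*(-16) = -4 - 16*sqrt(78)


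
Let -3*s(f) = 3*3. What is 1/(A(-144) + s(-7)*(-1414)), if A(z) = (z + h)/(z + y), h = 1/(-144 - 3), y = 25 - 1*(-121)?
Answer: 294/1225979 ≈ 0.00023981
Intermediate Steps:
y = 146 (y = 25 + 121 = 146)
s(f) = -3
h = -1/147 (h = 1/(-147) = -1/147 ≈ -0.0068027)
A(z) = (-1/147 + z)/(146 + z) (A(z) = (z - 1/147)/(z + 146) = (-1/147 + z)/(146 + z))
1/(A(-144) + s(-7)*(-1414)) = 1/((-1/147 - 144)/(146 - 144) - 3*(-1414)) = 1/(-21169/147/2 + 4242) = 1/((½)*(-21169/147) + 4242) = 1/(-21169/294 + 4242) = 1/(1225979/294) = 294/1225979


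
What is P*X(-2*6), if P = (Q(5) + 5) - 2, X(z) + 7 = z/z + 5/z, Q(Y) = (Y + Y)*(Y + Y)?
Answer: -7931/12 ≈ -660.92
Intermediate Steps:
Q(Y) = 4*Y**2 (Q(Y) = (2*Y)*(2*Y) = 4*Y**2)
X(z) = -6 + 5/z (X(z) = -7 + (z/z + 5/z) = -7 + (1 + 5/z) = -6 + 5/z)
P = 103 (P = (4*5**2 + 5) - 2 = (4*25 + 5) - 2 = (100 + 5) - 2 = 105 - 2 = 103)
P*X(-2*6) = 103*(-6 + 5/((-2*6))) = 103*(-6 + 5/(-12)) = 103*(-6 + 5*(-1/12)) = 103*(-6 - 5/12) = 103*(-77/12) = -7931/12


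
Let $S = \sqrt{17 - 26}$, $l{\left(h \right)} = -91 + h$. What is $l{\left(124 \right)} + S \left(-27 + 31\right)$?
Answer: $33 + 12 i \approx 33.0 + 12.0 i$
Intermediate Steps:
$S = 3 i$ ($S = \sqrt{-9} = 3 i \approx 3.0 i$)
$l{\left(124 \right)} + S \left(-27 + 31\right) = \left(-91 + 124\right) + 3 i \left(-27 + 31\right) = 33 + 3 i 4 = 33 + 12 i$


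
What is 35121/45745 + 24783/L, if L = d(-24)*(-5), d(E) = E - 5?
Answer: 227758176/1326605 ≈ 171.69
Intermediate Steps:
d(E) = -5 + E
L = 145 (L = (-5 - 24)*(-5) = -29*(-5) = 145)
35121/45745 + 24783/L = 35121/45745 + 24783/145 = 227758176/1326605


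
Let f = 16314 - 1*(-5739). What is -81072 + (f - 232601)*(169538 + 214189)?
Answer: -80793033468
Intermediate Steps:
f = 22053 (f = 16314 + 5739 = 22053)
-81072 + (f - 232601)*(169538 + 214189) = -81072 + (22053 - 232601)*(169538 + 214189) = -81072 - 210548*383727 = -81072 - 80792952396 = -80793033468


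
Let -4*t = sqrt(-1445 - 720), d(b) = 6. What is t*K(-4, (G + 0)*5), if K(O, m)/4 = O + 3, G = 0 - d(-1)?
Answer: I*sqrt(2165) ≈ 46.53*I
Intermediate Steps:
G = -6 (G = 0 - 1*6 = 0 - 6 = -6)
K(O, m) = 12 + 4*O (K(O, m) = 4*(O + 3) = 4*(3 + O) = 12 + 4*O)
t = -I*sqrt(2165)/4 (t = -sqrt(-1445 - 720)/4 = -I*sqrt(2165)/4 ≈ -11.632*I)
t*K(-4, (G + 0)*5) = (-I*sqrt(2165)/4)*(12 + 4*(-4)) = (-I*sqrt(2165)/4)*(12 - 16) = -I*sqrt(2165)/4*(-4) = I*sqrt(2165)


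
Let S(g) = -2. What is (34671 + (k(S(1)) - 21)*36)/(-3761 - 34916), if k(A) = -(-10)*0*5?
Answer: -33915/38677 ≈ -0.87688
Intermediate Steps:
k(A) = 0 (k(A) = -5*0*5 = 0*5 = 0)
(34671 + (k(S(1)) - 21)*36)/(-3761 - 34916) = (34671 + (0 - 21)*36)/(-3761 - 34916) = (34671 - 21*36)/(-38677) = (34671 - 756)*(-1/38677) = 33915*(-1/38677) = -33915/38677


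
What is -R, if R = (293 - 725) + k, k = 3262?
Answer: -2830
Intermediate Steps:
R = 2830 (R = (293 - 725) + 3262 = -432 + 3262 = 2830)
-R = -1*2830 = -2830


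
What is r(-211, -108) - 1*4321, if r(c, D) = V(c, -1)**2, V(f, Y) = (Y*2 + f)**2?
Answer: 2058341840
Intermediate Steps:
V(f, Y) = (f + 2*Y)**2 (V(f, Y) = (2*Y + f)**2 = (f + 2*Y)**2)
r(c, D) = (-2 + c)**4 (r(c, D) = ((c + 2*(-1))**2)**2 = ((c - 2)**2)**2 = ((-2 + c)**2)**2 = (-2 + c)**4)
r(-211, -108) - 1*4321 = (-2 - 211)**4 - 1*4321 = (-213)**4 - 4321 = 2058346161 - 4321 = 2058341840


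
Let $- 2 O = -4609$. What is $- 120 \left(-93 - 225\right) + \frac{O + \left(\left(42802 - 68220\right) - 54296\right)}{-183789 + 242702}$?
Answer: $\frac{4496085341}{117826} \approx 38159.0$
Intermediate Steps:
$O = \frac{4609}{2}$ ($O = \left(- \frac{1}{2}\right) \left(-4609\right) = \frac{4609}{2} \approx 2304.5$)
$- 120 \left(-93 - 225\right) + \frac{O + \left(\left(42802 - 68220\right) - 54296\right)}{-183789 + 242702} = - 120 \left(-93 - 225\right) + \frac{\frac{4609}{2} + \left(\left(42802 - 68220\right) - 54296\right)}{-183789 + 242702} = \left(-120\right) \left(-318\right) + \frac{\frac{4609}{2} - 79714}{58913} = 38160 + \left(\frac{4609}{2} - 79714\right) \frac{1}{58913} = 38160 - \frac{154819}{117826} = \frac{4496085341}{117826}$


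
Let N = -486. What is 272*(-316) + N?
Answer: -86438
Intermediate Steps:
272*(-316) + N = 272*(-316) - 486 = -85952 - 486 = -86438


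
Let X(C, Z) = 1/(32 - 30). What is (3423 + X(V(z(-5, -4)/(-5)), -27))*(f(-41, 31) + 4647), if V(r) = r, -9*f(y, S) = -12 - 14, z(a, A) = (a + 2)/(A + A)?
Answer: 286540103/18 ≈ 1.5919e+7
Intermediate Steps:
z(a, A) = (2 + a)/(2*A) (z(a, A) = (2 + a)/((2*A)) = (2 + a)*(1/(2*A)) = (2 + a)/(2*A))
f(y, S) = 26/9 (f(y, S) = -(-12 - 14)/9 = -⅑*(-26) = 26/9)
X(C, Z) = ½ (X(C, Z) = 1/2 = ½)
(3423 + X(V(z(-5, -4)/(-5)), -27))*(f(-41, 31) + 4647) = (3423 + ½)*(26/9 + 4647) = (6847/2)*(41849/9) = 286540103/18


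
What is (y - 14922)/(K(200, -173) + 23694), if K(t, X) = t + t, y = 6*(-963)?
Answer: -10350/12047 ≈ -0.85913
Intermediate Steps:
y = -5778
K(t, X) = 2*t
(y - 14922)/(K(200, -173) + 23694) = (-5778 - 14922)/(2*200 + 23694) = -20700/(400 + 23694) = -20700/24094 = -20700*1/24094 = -10350/12047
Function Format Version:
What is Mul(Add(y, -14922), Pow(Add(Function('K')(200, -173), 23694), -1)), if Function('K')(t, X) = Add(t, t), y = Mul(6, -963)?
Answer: Rational(-10350, 12047) ≈ -0.85913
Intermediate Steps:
y = -5778
Function('K')(t, X) = Mul(2, t)
Mul(Add(y, -14922), Pow(Add(Function('K')(200, -173), 23694), -1)) = Mul(Add(-5778, -14922), Pow(Add(Mul(2, 200), 23694), -1)) = Mul(-20700, Pow(Add(400, 23694), -1)) = Mul(-20700, Pow(24094, -1)) = Mul(-20700, Rational(1, 24094)) = Rational(-10350, 12047)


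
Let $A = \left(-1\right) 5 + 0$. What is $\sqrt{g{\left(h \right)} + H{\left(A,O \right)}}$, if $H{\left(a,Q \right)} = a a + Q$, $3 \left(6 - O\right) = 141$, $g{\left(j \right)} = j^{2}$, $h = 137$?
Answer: $\sqrt{18753} \approx 136.94$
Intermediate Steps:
$A = -5$ ($A = -5 + 0 = -5$)
$O = -41$ ($O = 6 - 47 = -41$)
$H{\left(a,Q \right)} = Q + a^{2}$ ($H{\left(a,Q \right)} = a^{2} + Q = Q + a^{2}$)
$\sqrt{g{\left(h \right)} + H{\left(A,O \right)}} = \sqrt{137^{2} - \left(41 - \left(-5\right)^{2}\right)} = \sqrt{18769 + \left(-41 + 25\right)} = \sqrt{18769 - 16} = \sqrt{18753}$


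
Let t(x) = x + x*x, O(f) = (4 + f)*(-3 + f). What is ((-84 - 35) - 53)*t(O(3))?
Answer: 0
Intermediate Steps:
O(f) = (-3 + f)*(4 + f)
t(x) = x + x²
((-84 - 35) - 53)*t(O(3)) = ((-84 - 35) - 53)*((-12 + 3 + 3²)*(1 + (-12 + 3 + 3²))) = (-119 - 53)*((-12 + 3 + 9)*(1 + (-12 + 3 + 9))) = -0*(1 + 0) = -0 = -172*0 = 0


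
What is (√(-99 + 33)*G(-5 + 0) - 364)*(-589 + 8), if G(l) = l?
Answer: 211484 + 2905*I*√66 ≈ 2.1148e+5 + 23600.0*I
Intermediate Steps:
(√(-99 + 33)*G(-5 + 0) - 364)*(-589 + 8) = (√(-99 + 33)*(-5 + 0) - 364)*(-589 + 8) = (√(-66)*(-5) - 364)*(-581) = ((I*√66)*(-5) - 364)*(-581) = (-5*I*√66 - 364)*(-581) = (-364 - 5*I*√66)*(-581) = 211484 + 2905*I*√66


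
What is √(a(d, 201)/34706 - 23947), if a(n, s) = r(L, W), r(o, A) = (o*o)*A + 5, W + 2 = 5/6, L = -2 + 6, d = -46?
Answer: I*√259598844874866/104118 ≈ 154.75*I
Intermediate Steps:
L = 4
W = -7/6 (W = -2 + 5/6 = -2 + 5*(⅙) = -2 + ⅚ = -7/6 ≈ -1.1667)
r(o, A) = 5 + A*o² (r(o, A) = o²*A + 5 = A*o² + 5 = 5 + A*o²)
a(n, s) = -41/3 (a(n, s) = 5 - 7/6*4² = 5 - 7/6*16 = 5 - 56/3 = -41/3)
√(a(d, 201)/34706 - 23947) = √(-41/3/34706 - 23947) = √(-41/3*1/34706 - 23947) = √(-41/104118 - 23947) = √(-2493313787/104118) = I*√259598844874866/104118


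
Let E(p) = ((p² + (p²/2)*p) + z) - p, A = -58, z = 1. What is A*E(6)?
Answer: -8062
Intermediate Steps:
E(p) = 1 + p² + p³/2 - p (E(p) = ((p² + (p²/2)*p) + 1) - p = ((p² + p³/2) + 1) - p = (1 + p² + p³/2) - p = 1 + p² + p³/2 - p)
A*E(6) = -58*(1 + 6² + (½)*6³ - 1*6) = -58*(1 + 36 + (½)*216 - 6) = -58*(1 + 36 + 108 - 6) = -58*139 = -8062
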